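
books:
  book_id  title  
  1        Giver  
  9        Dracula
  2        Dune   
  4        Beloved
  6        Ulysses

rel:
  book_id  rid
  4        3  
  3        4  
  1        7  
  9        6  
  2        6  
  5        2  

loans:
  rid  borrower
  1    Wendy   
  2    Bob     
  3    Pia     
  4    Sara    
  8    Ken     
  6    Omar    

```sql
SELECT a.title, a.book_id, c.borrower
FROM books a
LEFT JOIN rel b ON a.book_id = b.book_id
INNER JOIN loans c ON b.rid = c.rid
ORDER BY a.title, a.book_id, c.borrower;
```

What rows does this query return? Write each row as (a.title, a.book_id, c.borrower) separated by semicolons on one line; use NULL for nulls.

Evaluate left to right. First `books a LEFT JOIN rel b` on book_id: 5 row(s).
Then INNER JOIN `loans c` on rid: keep only rows whose b.rid appears in c.

(Beloved, 4, Pia); (Dracula, 9, Omar); (Dune, 2, Omar)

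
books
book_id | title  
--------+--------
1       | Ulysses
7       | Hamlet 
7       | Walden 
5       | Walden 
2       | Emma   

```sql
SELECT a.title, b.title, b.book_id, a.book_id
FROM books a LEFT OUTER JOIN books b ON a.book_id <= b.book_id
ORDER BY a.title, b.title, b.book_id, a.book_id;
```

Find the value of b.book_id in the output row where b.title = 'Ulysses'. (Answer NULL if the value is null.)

1

LEFT JOIN keeps every row from `books a`; unmatched rows get NULL for `books b`'s columns.
Matching on a.book_id <= b.book_id.
Matched pairs: 16; unmatched a rows kept: 0.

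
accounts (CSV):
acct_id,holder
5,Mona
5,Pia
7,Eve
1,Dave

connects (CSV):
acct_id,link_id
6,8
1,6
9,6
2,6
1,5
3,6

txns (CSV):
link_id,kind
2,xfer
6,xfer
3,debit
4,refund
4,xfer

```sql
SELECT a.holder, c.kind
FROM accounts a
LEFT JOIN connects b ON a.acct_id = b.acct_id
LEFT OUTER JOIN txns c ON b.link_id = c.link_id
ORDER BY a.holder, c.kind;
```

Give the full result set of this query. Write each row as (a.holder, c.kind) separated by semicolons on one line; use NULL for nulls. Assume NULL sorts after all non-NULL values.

(Dave, xfer); (Dave, NULL); (Eve, NULL); (Mona, NULL); (Pia, NULL)

Evaluate left to right. First `accounts a LEFT JOIN connects b` on acct_id: 5 row(s).
Then LEFT JOIN `txns c` on link_id: each of those 5 rows is kept; rows whose b.link_id has no match in c get NULL for c's columns.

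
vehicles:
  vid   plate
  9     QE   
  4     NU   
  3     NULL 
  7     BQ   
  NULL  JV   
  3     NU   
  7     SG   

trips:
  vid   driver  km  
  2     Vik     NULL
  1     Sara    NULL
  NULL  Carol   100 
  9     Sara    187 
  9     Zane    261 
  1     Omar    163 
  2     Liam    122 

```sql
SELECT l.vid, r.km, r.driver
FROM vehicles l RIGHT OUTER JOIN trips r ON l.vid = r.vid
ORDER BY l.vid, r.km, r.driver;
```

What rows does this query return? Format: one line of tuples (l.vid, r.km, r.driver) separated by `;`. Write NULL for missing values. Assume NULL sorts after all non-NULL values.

RIGHT JOIN keeps every row from `trips`; unmatched rows get NULL for `vehicles`'s columns.
Matching on l.vid = r.vid. A NULL in a compared column never satisfies the condition.
Matched pairs: 2; unmatched r rows kept: 5.

(9, 187, Sara); (9, 261, Zane); (NULL, 100, Carol); (NULL, 122, Liam); (NULL, 163, Omar); (NULL, NULL, Sara); (NULL, NULL, Vik)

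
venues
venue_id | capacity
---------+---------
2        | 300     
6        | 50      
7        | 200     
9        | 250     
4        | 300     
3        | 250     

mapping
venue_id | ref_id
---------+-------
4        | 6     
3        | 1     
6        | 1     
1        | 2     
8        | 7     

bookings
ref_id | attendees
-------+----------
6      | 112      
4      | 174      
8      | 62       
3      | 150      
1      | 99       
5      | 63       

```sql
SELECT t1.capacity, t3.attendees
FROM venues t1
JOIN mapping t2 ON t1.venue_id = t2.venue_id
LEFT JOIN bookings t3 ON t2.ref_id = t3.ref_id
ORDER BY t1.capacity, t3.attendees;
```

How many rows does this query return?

3

Step 1 — t1 INNER JOIN t2 on venue_id → 3 row(s).
Then LEFT JOIN `bookings t3` on ref_id: each of those 3 rows is kept; rows whose t2.ref_id has no match in t3 get NULL for t3's columns.
Result: 3 row(s).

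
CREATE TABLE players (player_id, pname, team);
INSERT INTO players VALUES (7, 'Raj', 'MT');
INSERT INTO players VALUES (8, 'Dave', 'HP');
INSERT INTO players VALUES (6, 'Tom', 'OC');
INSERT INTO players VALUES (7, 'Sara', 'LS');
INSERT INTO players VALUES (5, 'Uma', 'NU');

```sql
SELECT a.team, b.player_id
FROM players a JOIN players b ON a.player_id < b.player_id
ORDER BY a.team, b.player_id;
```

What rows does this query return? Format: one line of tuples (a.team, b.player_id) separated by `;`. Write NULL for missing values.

INNER JOIN keeps only pairs where the ON condition holds.
Matching on a.player_id < b.player_id.
Matched pairs: 9.

(LS, 8); (MT, 8); (NU, 6); (NU, 7); (NU, 7); (NU, 8); (OC, 7); (OC, 7); (OC, 8)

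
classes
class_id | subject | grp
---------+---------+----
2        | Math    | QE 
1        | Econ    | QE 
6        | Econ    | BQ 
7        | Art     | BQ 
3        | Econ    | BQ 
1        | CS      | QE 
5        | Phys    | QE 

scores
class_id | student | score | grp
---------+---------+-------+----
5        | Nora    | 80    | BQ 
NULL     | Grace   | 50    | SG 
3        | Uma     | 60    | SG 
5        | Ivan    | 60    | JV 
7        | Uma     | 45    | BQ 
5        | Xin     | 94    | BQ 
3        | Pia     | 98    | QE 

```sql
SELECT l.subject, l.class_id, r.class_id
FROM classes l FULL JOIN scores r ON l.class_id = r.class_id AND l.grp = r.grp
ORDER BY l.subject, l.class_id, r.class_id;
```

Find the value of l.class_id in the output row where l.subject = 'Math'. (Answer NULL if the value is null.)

FULL OUTER JOIN keeps every row from both sides; unmatched rows get NULL for the other side's columns.
Matching on l.class_id = r.class_id AND l.grp = r.grp. A NULL in a compared column never satisfies the condition.
- l[0] class_id=2, grp=QE → no match; kept with NULLs on the r side.
- l[1] class_id=1, grp=QE → no match; kept with NULLs on the r side.
- l[2] class_id=6, grp=BQ → no match; kept with NULLs on the r side.
- l[3] class_id=7, grp=BQ → 1 match(es) in r → 1 row(s).
- l[4] class_id=3, grp=BQ → no match; kept with NULLs on the r side.
- l[5] class_id=1, grp=QE → no match; kept with NULLs on the r side.
- l[6] class_id=5, grp=QE → no match; kept with NULLs on the r side.
- plus 6 unmatched r row(s), each kept with NULL l columns.

2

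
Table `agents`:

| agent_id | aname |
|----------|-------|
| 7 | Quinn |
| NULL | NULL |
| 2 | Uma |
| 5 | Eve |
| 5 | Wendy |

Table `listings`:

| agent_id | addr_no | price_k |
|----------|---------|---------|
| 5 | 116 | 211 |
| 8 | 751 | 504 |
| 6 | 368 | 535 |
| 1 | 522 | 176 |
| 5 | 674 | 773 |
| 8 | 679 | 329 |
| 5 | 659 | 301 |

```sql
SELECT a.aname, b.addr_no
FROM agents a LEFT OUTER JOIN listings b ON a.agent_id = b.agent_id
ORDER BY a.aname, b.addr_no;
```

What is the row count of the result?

9

LEFT JOIN keeps every row from `agents`; unmatched rows get NULL for `listings`'s columns.
Matching on a.agent_id = b.agent_id. A NULL in a compared column never satisfies the condition.
Matched pairs: 6; unmatched a rows kept: 3.
Total: 6 matched + 3 padded = 9 rows.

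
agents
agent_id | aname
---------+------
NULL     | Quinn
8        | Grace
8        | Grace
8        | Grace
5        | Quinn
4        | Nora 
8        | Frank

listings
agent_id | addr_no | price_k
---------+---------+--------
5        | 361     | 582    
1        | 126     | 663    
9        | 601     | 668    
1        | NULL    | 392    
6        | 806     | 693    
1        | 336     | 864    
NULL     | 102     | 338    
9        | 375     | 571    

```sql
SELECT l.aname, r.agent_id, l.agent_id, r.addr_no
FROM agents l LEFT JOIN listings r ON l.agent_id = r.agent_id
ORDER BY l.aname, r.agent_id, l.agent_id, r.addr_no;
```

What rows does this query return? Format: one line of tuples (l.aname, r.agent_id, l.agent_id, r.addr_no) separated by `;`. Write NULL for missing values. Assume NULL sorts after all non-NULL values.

(Frank, NULL, 8, NULL); (Grace, NULL, 8, NULL); (Grace, NULL, 8, NULL); (Grace, NULL, 8, NULL); (Nora, NULL, 4, NULL); (Quinn, 5, 5, 361); (Quinn, NULL, NULL, NULL)

LEFT JOIN keeps every row from `agents`; unmatched rows get NULL for `listings`'s columns.
Matching on l.agent_id = r.agent_id. A NULL in a compared column never satisfies the condition.
- l[0] agent_id=NULL → no match; kept with NULLs on the r side.
- l[1] agent_id=8 → no match; kept with NULLs on the r side.
- l[2] agent_id=8 → no match; kept with NULLs on the r side.
- l[3] agent_id=8 → no match; kept with NULLs on the r side.
- l[4] agent_id=5 → 1 match(es) in r → 1 row(s).
- l[5] agent_id=4 → no match; kept with NULLs on the r side.
- l[6] agent_id=8 → no match; kept with NULLs on the r side.
After projecting and ordering:
l.aname | r.agent_id | l.agent_id | r.addr_no
Frank | NULL | 8 | NULL
Grace | NULL | 8 | NULL
Grace | NULL | 8 | NULL
Grace | NULL | 8 | NULL
Nora | NULL | 4 | NULL
Quinn | 5 | 5 | 361
Quinn | NULL | NULL | NULL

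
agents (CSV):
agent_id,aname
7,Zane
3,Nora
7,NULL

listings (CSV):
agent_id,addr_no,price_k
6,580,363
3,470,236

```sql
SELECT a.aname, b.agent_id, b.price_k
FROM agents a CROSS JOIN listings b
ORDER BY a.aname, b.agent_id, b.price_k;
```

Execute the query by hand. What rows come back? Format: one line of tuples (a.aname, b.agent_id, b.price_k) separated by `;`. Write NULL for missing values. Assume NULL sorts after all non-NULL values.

(Nora, 3, 236); (Nora, 6, 363); (Zane, 3, 236); (Zane, 6, 363); (NULL, 3, 236); (NULL, 6, 363)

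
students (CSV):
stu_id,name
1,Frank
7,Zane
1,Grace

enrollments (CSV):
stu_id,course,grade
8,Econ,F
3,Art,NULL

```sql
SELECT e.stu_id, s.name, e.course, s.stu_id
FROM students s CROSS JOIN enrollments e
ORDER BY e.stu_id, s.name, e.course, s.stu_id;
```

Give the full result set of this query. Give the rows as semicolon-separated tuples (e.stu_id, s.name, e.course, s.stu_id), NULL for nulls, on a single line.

(3, Frank, Art, 1); (3, Grace, Art, 1); (3, Zane, Art, 7); (8, Frank, Econ, 1); (8, Grace, Econ, 1); (8, Zane, Econ, 7)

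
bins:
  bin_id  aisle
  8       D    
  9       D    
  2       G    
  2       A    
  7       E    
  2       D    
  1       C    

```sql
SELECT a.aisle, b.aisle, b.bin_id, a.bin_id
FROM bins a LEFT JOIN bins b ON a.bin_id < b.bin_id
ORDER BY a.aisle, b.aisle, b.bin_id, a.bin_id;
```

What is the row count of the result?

LEFT JOIN keeps every row from `bins a`; unmatched rows get NULL for `bins b`'s columns.
Matching on a.bin_id < b.bin_id.
Matched pairs: 18; unmatched a rows kept: 1.
Total: 18 matched + 1 padded = 19 rows.

19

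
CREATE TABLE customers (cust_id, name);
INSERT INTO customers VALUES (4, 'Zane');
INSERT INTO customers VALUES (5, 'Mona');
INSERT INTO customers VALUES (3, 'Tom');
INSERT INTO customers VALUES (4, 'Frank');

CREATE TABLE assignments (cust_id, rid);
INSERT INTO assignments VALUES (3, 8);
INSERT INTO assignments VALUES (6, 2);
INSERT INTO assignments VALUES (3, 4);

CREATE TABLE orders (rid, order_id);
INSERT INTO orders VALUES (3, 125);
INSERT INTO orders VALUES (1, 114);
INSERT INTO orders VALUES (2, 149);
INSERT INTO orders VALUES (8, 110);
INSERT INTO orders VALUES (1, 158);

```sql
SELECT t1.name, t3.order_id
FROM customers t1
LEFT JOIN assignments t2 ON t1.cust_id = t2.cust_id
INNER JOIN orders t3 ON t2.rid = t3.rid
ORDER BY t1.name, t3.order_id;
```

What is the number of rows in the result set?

1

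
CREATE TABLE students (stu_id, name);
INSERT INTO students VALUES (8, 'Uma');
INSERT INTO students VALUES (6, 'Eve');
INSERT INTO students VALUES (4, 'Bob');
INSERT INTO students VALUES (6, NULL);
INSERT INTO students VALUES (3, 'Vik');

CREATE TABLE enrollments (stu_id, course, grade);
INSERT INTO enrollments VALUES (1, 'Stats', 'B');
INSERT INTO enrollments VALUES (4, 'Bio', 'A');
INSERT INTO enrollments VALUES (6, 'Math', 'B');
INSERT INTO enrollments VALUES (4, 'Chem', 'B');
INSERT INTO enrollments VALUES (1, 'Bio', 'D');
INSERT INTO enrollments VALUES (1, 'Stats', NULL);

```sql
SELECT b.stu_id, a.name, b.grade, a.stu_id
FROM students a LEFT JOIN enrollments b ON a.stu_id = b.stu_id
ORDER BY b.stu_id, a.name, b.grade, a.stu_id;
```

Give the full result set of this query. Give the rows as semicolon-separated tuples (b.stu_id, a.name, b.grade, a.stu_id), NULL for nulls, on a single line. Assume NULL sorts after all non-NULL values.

(4, Bob, A, 4); (4, Bob, B, 4); (6, Eve, B, 6); (6, NULL, B, 6); (NULL, Uma, NULL, 8); (NULL, Vik, NULL, 3)

LEFT JOIN keeps every row from `students`; unmatched rows get NULL for `enrollments`'s columns.
Matching on a.stu_id = b.stu_id.
- a (stu_id=8) has no partner → padded with NULL.
- a (stu_id=6) pairs with 1 row(s) of b.
- a (stu_id=4) pairs with 2 row(s) of b.
- a (stu_id=6) pairs with 1 row(s) of b.
- a (stu_id=3) has no partner → padded with NULL.
After projecting and ordering:
b.stu_id | a.name | b.grade | a.stu_id
4 | Bob | A | 4
4 | Bob | B | 4
6 | Eve | B | 6
6 | NULL | B | 6
NULL | Uma | NULL | 8
NULL | Vik | NULL | 3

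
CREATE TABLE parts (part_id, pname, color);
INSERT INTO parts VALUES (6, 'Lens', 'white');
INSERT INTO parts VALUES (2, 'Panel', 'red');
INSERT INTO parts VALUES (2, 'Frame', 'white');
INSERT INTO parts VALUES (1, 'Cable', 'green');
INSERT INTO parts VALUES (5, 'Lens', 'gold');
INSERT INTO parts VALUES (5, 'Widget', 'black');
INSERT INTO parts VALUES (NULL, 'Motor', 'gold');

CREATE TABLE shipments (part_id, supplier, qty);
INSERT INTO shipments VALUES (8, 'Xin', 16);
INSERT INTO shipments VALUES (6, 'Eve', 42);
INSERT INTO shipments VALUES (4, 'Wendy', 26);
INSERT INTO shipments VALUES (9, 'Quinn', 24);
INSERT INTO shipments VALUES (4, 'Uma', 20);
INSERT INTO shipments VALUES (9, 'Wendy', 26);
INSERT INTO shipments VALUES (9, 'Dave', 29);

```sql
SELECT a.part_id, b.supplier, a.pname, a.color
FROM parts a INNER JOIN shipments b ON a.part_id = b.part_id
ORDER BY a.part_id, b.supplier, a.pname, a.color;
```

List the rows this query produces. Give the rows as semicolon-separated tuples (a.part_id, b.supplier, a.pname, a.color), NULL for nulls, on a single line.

(6, Eve, Lens, white)

INNER JOIN keeps only pairs where the ON condition holds.
Matching on a.part_id = b.part_id. A NULL in a compared column never satisfies the condition.
Matched pairs: 1.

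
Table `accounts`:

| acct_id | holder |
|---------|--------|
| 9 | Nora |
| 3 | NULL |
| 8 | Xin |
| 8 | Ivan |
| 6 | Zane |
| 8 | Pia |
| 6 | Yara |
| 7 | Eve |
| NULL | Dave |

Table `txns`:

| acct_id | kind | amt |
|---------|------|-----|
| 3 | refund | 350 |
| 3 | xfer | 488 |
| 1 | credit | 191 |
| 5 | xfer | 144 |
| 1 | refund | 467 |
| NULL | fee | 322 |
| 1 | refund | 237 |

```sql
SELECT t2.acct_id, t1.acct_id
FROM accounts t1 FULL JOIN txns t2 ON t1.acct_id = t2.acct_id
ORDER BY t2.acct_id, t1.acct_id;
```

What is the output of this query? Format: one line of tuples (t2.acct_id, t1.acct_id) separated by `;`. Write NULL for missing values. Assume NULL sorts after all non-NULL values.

(1, NULL); (1, NULL); (1, NULL); (3, 3); (3, 3); (5, NULL); (NULL, 6); (NULL, 6); (NULL, 7); (NULL, 8); (NULL, 8); (NULL, 8); (NULL, 9); (NULL, NULL); (NULL, NULL)

FULL OUTER JOIN keeps every row from both sides; unmatched rows get NULL for the other side's columns.
Matching on t1.acct_id = t2.acct_id. A NULL in a compared column never satisfies the condition.
Matched pairs: 2; unmatched t1 rows kept: 8; unmatched t2 rows kept: 5.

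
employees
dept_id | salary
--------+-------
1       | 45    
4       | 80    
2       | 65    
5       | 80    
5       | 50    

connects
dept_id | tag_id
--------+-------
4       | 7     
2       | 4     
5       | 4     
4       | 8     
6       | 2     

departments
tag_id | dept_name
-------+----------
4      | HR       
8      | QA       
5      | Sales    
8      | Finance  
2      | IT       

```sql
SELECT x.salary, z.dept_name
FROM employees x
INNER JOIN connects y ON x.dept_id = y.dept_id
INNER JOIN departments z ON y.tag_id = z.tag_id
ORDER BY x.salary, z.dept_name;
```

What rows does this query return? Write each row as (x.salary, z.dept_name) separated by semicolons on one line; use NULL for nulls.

Joins associate left-to-right: employees INNER JOIN connects on dept_id gives 5 intermediate row(s).
Then INNER JOIN `departments z` on tag_id: keep only rows whose y.tag_id appears in z.

(50, HR); (65, HR); (80, Finance); (80, HR); (80, QA)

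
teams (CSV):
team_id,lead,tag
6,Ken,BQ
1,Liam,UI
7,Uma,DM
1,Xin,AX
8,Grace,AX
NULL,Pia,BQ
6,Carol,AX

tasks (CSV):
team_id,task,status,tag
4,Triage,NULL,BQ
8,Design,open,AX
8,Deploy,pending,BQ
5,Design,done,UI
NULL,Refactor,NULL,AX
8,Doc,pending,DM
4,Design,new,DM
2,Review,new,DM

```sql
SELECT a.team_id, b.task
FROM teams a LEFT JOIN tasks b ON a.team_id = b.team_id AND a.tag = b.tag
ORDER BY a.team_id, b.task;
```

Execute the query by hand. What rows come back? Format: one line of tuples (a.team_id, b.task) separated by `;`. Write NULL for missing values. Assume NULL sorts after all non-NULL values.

(1, NULL); (1, NULL); (6, NULL); (6, NULL); (7, NULL); (8, Design); (NULL, NULL)

LEFT JOIN keeps every row from `teams`; unmatched rows get NULL for `tasks`'s columns.
Matching on a.team_id = b.team_id AND a.tag = b.tag. A NULL in a compared column never satisfies the condition.
- team_id=6, tag=BQ: no b row matches, row kept with b columns NULL.
- team_id=1, tag=UI: no b row matches, row kept with b columns NULL.
- team_id=7, tag=DM: no b row matches, row kept with b columns NULL.
- team_id=1, tag=AX: no b row matches, row kept with b columns NULL.
- team_id=8, tag=AX: 1 matching b row(s), so 1 row(s) emitted.
- team_id=NULL, tag=BQ: no b row matches, row kept with b columns NULL.
- team_id=6, tag=AX: no b row matches, row kept with b columns NULL.
After projecting and ordering:
a.team_id | b.task
1 | NULL
1 | NULL
6 | NULL
6 | NULL
7 | NULL
8 | Design
NULL | NULL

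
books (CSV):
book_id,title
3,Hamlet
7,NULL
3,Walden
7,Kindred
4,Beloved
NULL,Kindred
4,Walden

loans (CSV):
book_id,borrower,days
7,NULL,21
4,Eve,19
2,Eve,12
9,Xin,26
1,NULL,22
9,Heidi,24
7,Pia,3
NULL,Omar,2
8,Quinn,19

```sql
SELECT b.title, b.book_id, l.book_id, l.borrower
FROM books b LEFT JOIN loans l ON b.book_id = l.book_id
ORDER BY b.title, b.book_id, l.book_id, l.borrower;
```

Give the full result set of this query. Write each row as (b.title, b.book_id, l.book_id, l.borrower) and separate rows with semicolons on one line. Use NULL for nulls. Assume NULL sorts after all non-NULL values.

(Beloved, 4, 4, Eve); (Hamlet, 3, NULL, NULL); (Kindred, 7, 7, Pia); (Kindred, 7, 7, NULL); (Kindred, NULL, NULL, NULL); (Walden, 3, NULL, NULL); (Walden, 4, 4, Eve); (NULL, 7, 7, Pia); (NULL, 7, 7, NULL)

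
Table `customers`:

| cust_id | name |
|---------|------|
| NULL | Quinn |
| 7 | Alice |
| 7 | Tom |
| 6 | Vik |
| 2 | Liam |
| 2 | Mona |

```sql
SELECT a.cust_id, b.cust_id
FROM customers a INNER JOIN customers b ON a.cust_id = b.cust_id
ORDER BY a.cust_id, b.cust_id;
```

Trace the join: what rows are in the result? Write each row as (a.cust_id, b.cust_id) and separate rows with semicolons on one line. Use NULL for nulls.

(2, 2); (2, 2); (2, 2); (2, 2); (6, 6); (7, 7); (7, 7); (7, 7); (7, 7)

INNER JOIN keeps only pairs where the ON condition holds.
Matching on a.cust_id = b.cust_id. A NULL in a compared column never satisfies the condition.
- a (cust_id=NULL) has no partner → excluded.
- a (cust_id=7) pairs with 2 row(s) of b.
- a (cust_id=7) pairs with 2 row(s) of b.
- a (cust_id=6) pairs with 1 row(s) of b.
- a (cust_id=2) pairs with 2 row(s) of b.
- a (cust_id=2) pairs with 2 row(s) of b.
After projecting and ordering:
a.cust_id | b.cust_id
2 | 2
2 | 2
2 | 2
2 | 2
6 | 6
7 | 7
7 | 7
7 | 7
7 | 7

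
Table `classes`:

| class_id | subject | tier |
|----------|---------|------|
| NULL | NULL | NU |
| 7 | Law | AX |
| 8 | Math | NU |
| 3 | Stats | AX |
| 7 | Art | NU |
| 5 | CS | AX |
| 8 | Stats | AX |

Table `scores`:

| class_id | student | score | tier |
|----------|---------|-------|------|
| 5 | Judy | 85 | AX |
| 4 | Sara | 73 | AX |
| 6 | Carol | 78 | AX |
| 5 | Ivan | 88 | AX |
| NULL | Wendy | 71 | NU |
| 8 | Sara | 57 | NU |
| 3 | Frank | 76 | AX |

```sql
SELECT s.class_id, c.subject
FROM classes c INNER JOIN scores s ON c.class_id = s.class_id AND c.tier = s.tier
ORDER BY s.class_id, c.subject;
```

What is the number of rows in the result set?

INNER JOIN keeps only pairs where the ON condition holds.
Matching on c.class_id = s.class_id AND c.tier = s.tier. A NULL in a compared column never satisfies the condition.
- c (class_id=NULL, tier=NU) has no partner → excluded.
- c (class_id=7, tier=AX) has no partner → excluded.
- c (class_id=8, tier=NU) pairs with 1 row(s) of s.
- c (class_id=3, tier=AX) pairs with 1 row(s) of s.
- c (class_id=7, tier=NU) has no partner → excluded.
- c (class_id=5, tier=AX) pairs with 2 row(s) of s.
- c (class_id=8, tier=AX) has no partner → excluded.
Total: 4 rows.

4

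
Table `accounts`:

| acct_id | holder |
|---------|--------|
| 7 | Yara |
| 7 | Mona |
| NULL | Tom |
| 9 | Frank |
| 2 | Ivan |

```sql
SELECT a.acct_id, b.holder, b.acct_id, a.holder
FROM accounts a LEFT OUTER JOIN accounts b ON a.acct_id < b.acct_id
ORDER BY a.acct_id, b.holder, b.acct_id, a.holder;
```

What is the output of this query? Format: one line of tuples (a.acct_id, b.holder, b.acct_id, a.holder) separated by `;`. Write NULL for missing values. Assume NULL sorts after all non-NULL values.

(2, Frank, 9, Ivan); (2, Mona, 7, Ivan); (2, Yara, 7, Ivan); (7, Frank, 9, Mona); (7, Frank, 9, Yara); (9, NULL, NULL, Frank); (NULL, NULL, NULL, Tom)

LEFT JOIN keeps every row from `accounts a`; unmatched rows get NULL for `accounts b`'s columns.
Matching on a.acct_id < b.acct_id. A NULL in a compared column never satisfies the condition.
Matched pairs: 5; unmatched a rows kept: 2.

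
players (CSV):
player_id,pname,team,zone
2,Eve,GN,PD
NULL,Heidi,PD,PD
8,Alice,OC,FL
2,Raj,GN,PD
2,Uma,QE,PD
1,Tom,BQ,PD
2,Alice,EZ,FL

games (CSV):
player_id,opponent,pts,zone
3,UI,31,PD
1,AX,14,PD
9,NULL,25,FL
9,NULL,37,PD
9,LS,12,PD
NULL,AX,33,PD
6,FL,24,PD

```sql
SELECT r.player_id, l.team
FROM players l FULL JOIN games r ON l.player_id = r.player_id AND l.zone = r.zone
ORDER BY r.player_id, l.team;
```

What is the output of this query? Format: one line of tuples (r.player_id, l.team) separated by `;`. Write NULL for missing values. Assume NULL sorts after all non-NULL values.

FULL OUTER JOIN keeps every row from both sides; unmatched rows get NULL for the other side's columns.
Matching on l.player_id = r.player_id AND l.zone = r.zone. A NULL in a compared column never satisfies the condition.
- l (player_id=2, zone=PD) has no partner → padded with NULL.
- l (player_id=NULL, zone=PD) has no partner → padded with NULL.
- l (player_id=8, zone=FL) has no partner → padded with NULL.
- l (player_id=2, zone=PD) has no partner → padded with NULL.
- l (player_id=2, zone=PD) has no partner → padded with NULL.
- l (player_id=1, zone=PD) pairs with 1 row(s) of r.
- l (player_id=2, zone=FL) has no partner → padded with NULL.
- 6 r row(s) had no l match → kept, l columns NULL.

(1, BQ); (3, NULL); (6, NULL); (9, NULL); (9, NULL); (9, NULL); (NULL, EZ); (NULL, GN); (NULL, GN); (NULL, OC); (NULL, PD); (NULL, QE); (NULL, NULL)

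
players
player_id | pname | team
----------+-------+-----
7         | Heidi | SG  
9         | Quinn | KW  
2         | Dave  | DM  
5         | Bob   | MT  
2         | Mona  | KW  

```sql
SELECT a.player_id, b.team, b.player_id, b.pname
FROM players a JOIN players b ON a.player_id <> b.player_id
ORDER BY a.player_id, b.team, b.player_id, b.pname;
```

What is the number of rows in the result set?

INNER JOIN keeps only pairs where the ON condition holds.
Matching on a.player_id <> b.player_id.
- a[0] player_id=7 → 4 match(es) in b → 4 row(s).
- a[1] player_id=9 → 4 match(es) in b → 4 row(s).
- a[2] player_id=2 → 3 match(es) in b → 3 row(s).
- a[3] player_id=5 → 4 match(es) in b → 4 row(s).
- a[4] player_id=2 → 3 match(es) in b → 3 row(s).
Total: 18 rows.

18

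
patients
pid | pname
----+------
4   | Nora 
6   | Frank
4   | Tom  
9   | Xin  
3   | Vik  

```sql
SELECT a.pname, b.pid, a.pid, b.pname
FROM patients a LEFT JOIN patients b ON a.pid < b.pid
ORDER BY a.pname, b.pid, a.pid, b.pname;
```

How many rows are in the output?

10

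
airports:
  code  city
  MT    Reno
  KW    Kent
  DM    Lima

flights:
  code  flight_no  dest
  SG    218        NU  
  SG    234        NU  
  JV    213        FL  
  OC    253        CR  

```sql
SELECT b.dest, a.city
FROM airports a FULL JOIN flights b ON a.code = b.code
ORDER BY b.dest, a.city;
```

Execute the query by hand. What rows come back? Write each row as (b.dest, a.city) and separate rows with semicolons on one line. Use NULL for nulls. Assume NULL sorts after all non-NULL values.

FULL OUTER JOIN keeps every row from both sides; unmatched rows get NULL for the other side's columns.
Matching on a.code = b.code.
- a row (code=MT): no match → kept, b columns NULL.
- a row (code=KW): no match → kept, b columns NULL.
- a row (code=DM): no match → kept, b columns NULL.
- 4 row(s) from b found no a partner → padded with NULL.
After projecting and ordering:
b.dest | a.city
CR | NULL
FL | NULL
NU | NULL
NU | NULL
NULL | Kent
NULL | Lima
NULL | Reno

(CR, NULL); (FL, NULL); (NU, NULL); (NU, NULL); (NULL, Kent); (NULL, Lima); (NULL, Reno)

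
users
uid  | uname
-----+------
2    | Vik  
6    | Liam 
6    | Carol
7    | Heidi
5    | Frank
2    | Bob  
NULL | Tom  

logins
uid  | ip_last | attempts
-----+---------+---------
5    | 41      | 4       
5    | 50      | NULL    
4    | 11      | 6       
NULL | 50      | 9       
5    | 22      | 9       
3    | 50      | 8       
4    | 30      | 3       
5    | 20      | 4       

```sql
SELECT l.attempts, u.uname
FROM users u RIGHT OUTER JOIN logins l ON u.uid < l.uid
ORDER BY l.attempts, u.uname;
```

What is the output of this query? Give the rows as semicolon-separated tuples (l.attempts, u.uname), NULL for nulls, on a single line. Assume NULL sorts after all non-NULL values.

RIGHT JOIN keeps every row from `logins`; unmatched rows get NULL for `users`'s columns.
Matching on u.uid < l.uid. A NULL in a compared column never satisfies the condition.
- u (uid=2) pairs with 7 row(s) of l.
- u (uid=6) has no partner in l.
- u (uid=6) has no partner in l.
- u (uid=7) has no partner in l.
- u (uid=5) has no partner in l.
- u (uid=2) pairs with 7 row(s) of l.
- u (uid=NULL) has no partner in l.
- 1 l row(s) had no u match → kept, u columns NULL.

(3, Bob); (3, Vik); (4, Bob); (4, Bob); (4, Vik); (4, Vik); (6, Bob); (6, Vik); (8, Bob); (8, Vik); (9, Bob); (9, Vik); (9, NULL); (NULL, Bob); (NULL, Vik)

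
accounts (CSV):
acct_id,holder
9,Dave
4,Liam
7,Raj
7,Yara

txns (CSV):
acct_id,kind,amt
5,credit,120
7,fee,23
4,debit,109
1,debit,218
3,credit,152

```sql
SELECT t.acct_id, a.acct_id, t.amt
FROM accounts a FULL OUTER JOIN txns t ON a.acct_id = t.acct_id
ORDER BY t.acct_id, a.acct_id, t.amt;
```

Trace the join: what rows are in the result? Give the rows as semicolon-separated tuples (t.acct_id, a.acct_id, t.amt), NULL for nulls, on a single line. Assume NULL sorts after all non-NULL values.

(1, NULL, 218); (3, NULL, 152); (4, 4, 109); (5, NULL, 120); (7, 7, 23); (7, 7, 23); (NULL, 9, NULL)

FULL OUTER JOIN keeps every row from both sides; unmatched rows get NULL for the other side's columns.
Matching on a.acct_id = t.acct_id.
- a[0] acct_id=9 → no match; kept with NULLs on the t side.
- a[1] acct_id=4 → 1 match(es) in t → 1 row(s).
- a[2] acct_id=7 → 1 match(es) in t → 1 row(s).
- a[3] acct_id=7 → 1 match(es) in t → 1 row(s).
- 3 row(s) from t found no a partner → padded with NULL.
After projecting and ordering:
t.acct_id | a.acct_id | t.amt
1 | NULL | 218
3 | NULL | 152
4 | 4 | 109
5 | NULL | 120
7 | 7 | 23
7 | 7 | 23
NULL | 9 | NULL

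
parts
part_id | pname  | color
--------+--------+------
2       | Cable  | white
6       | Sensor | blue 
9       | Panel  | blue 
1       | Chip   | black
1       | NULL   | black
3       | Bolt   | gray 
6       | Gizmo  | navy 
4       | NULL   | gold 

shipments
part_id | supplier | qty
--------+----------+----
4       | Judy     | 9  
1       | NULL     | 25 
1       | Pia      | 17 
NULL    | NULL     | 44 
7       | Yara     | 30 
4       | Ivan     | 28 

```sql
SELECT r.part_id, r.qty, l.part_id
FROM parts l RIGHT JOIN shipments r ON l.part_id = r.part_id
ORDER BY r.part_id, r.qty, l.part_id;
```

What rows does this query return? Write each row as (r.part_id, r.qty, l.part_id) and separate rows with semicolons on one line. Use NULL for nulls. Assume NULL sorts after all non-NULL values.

(1, 17, 1); (1, 17, 1); (1, 25, 1); (1, 25, 1); (4, 9, 4); (4, 28, 4); (7, 30, NULL); (NULL, 44, NULL)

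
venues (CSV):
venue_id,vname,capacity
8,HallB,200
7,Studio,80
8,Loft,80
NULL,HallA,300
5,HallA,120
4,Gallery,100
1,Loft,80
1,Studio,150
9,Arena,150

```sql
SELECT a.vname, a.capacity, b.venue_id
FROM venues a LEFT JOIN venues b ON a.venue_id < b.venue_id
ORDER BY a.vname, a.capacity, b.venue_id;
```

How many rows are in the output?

LEFT JOIN keeps every row from `venues a`; unmatched rows get NULL for `venues b`'s columns.
Matching on a.venue_id < b.venue_id. A NULL in a compared column never satisfies the condition.
Matched pairs: 26; unmatched a rows kept: 2.
Total: 26 matched + 2 padded = 28 rows.

28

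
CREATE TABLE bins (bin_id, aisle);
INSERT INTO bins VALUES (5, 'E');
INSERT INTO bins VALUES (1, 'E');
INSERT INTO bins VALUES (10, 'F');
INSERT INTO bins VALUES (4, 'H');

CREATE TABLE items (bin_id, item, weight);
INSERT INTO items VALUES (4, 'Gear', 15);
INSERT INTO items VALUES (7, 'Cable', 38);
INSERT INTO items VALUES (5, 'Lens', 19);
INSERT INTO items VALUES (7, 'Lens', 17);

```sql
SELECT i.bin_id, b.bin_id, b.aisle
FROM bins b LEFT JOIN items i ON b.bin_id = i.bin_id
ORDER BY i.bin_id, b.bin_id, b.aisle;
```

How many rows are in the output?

4

LEFT JOIN keeps every row from `bins`; unmatched rows get NULL for `items`'s columns.
Matching on b.bin_id = i.bin_id.
- bin_id=5: 1 matching i row(s), so 1 row(s) emitted.
- bin_id=1: no i row matches, row kept with i columns NULL.
- bin_id=10: no i row matches, row kept with i columns NULL.
- bin_id=4: 1 matching i row(s), so 1 row(s) emitted.
Total: 2 matched + 2 padded = 4 rows.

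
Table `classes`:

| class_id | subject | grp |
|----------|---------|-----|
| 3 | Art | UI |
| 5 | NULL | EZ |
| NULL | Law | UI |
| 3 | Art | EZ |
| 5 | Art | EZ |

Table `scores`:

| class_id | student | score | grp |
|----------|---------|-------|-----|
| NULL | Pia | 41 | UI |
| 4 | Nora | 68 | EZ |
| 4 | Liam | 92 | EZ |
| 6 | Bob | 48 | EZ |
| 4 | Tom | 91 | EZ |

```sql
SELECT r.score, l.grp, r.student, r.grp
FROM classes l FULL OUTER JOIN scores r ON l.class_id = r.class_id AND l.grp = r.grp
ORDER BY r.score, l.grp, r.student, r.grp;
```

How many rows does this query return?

FULL OUTER JOIN keeps every row from both sides; unmatched rows get NULL for the other side's columns.
Matching on l.class_id = r.class_id AND l.grp = r.grp. A NULL in a compared column never satisfies the condition.
- l row (class_id=3, grp=UI): no match → kept, r columns NULL.
- l row (class_id=5, grp=EZ): no match → kept, r columns NULL.
- l row (class_id=NULL, grp=UI): no match → kept, r columns NULL.
- l row (class_id=3, grp=EZ): no match → kept, r columns NULL.
- l row (class_id=5, grp=EZ): no match → kept, r columns NULL.
- plus 5 unmatched r row(s), each kept with NULL l columns.
Total: 0 matched + 10 padded = 10 rows.

10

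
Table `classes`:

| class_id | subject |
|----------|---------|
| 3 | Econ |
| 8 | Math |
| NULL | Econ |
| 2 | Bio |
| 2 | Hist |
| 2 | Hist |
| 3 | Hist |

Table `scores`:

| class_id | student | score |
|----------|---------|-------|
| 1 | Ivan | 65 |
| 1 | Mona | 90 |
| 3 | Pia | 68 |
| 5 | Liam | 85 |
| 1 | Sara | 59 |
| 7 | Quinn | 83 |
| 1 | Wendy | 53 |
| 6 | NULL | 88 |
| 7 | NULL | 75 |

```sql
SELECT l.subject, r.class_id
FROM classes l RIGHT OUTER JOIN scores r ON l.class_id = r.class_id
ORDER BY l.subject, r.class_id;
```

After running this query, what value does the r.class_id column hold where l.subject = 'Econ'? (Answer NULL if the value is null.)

3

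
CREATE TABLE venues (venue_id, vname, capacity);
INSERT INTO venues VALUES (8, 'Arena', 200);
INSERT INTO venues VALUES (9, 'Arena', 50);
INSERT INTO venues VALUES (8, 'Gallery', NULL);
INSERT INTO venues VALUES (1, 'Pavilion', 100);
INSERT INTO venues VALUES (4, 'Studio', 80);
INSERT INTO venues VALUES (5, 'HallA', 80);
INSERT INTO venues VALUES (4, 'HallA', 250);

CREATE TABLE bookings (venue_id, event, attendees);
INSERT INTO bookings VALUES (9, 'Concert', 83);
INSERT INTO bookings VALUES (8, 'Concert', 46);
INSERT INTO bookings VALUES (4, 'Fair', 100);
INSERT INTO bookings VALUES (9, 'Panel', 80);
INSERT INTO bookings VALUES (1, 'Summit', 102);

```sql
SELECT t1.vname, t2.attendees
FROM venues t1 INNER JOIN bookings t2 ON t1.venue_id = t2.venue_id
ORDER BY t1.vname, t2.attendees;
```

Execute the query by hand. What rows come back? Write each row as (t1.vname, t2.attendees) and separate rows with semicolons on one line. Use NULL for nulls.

INNER JOIN keeps only pairs where the ON condition holds.
Matching on t1.venue_id = t2.venue_id.
- venue_id=8: 1 matching t2 row(s), so 1 row(s) emitted.
- venue_id=9: 2 matching t2 row(s), so 2 row(s) emitted.
- venue_id=8: 1 matching t2 row(s), so 1 row(s) emitted.
- venue_id=1: 1 matching t2 row(s), so 1 row(s) emitted.
- venue_id=4: 1 matching t2 row(s), so 1 row(s) emitted.
- venue_id=5: no matching t2 row, dropped.
- venue_id=4: 1 matching t2 row(s), so 1 row(s) emitted.
After projecting and ordering:
t1.vname | t2.attendees
Arena | 46
Arena | 80
Arena | 83
Gallery | 46
HallA | 100
Pavilion | 102
Studio | 100

(Arena, 46); (Arena, 80); (Arena, 83); (Gallery, 46); (HallA, 100); (Pavilion, 102); (Studio, 100)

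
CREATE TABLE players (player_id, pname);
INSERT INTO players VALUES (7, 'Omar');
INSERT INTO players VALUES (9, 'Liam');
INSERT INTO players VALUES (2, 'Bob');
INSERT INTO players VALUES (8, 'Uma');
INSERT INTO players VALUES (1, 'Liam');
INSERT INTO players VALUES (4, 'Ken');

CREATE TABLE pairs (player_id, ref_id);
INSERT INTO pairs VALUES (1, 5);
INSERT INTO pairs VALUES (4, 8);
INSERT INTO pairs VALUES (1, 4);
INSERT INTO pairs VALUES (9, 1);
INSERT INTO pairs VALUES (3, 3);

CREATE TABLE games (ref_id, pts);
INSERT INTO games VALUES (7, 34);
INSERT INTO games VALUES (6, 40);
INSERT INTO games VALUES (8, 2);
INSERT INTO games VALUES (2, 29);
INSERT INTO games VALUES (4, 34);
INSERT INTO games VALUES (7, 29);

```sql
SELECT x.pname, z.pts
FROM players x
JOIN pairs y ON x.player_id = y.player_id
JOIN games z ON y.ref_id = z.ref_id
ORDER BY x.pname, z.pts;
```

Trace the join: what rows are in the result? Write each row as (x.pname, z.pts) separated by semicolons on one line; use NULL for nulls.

(Ken, 2); (Liam, 34)

Joins associate left-to-right: players INNER JOIN pairs on player_id gives 4 intermediate row(s).
Then INNER JOIN `games z` on ref_id: keep only rows whose y.ref_id appears in z.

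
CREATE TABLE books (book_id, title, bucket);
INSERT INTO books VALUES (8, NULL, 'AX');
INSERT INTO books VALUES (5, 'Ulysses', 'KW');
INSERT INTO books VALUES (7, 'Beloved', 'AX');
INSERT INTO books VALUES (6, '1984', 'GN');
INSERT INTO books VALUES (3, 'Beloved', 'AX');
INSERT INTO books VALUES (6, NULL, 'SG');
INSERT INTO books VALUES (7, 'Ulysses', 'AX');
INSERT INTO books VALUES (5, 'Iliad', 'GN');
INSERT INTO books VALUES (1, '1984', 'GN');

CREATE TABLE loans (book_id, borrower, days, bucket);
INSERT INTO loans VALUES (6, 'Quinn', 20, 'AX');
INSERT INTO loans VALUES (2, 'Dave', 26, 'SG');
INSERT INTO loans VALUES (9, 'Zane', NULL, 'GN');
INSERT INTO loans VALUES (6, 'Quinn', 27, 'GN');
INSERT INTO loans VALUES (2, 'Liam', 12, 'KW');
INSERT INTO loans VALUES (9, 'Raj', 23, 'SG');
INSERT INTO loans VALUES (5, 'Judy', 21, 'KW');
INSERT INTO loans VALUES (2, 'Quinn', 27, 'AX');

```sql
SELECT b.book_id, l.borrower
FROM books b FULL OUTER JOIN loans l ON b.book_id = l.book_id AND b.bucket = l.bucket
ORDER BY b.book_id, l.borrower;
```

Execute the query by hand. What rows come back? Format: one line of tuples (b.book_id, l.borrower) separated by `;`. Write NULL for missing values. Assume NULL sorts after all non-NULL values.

FULL OUTER JOIN keeps every row from both sides; unmatched rows get NULL for the other side's columns.
Matching on b.book_id = l.book_id AND b.bucket = l.bucket.
- b (book_id=8, bucket=AX) has no partner → padded with NULL.
- b (book_id=5, bucket=KW) pairs with 1 row(s) of l.
- b (book_id=7, bucket=AX) has no partner → padded with NULL.
- b (book_id=6, bucket=GN) pairs with 1 row(s) of l.
- b (book_id=3, bucket=AX) has no partner → padded with NULL.
- b (book_id=6, bucket=SG) has no partner → padded with NULL.
- b (book_id=7, bucket=AX) has no partner → padded with NULL.
- b (book_id=5, bucket=GN) has no partner → padded with NULL.
- b (book_id=1, bucket=GN) has no partner → padded with NULL.
- plus 6 unmatched l row(s), each kept with NULL b columns.

(1, NULL); (3, NULL); (5, Judy); (5, NULL); (6, Quinn); (6, NULL); (7, NULL); (7, NULL); (8, NULL); (NULL, Dave); (NULL, Liam); (NULL, Quinn); (NULL, Quinn); (NULL, Raj); (NULL, Zane)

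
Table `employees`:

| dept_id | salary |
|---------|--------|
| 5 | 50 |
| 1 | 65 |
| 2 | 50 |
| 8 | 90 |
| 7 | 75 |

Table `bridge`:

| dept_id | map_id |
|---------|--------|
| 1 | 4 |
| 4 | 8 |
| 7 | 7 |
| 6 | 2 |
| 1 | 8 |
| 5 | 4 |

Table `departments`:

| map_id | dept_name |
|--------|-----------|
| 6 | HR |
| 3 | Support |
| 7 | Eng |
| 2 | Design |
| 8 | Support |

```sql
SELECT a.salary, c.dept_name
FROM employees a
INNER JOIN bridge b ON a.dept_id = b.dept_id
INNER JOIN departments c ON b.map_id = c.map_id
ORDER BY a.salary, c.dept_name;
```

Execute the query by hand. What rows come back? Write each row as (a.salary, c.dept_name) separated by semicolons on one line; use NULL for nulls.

(65, Support); (75, Eng)

Joins associate left-to-right: employees INNER JOIN bridge on dept_id gives 4 intermediate row(s).
Then INNER JOIN `departments c` on map_id: keep only rows whose b.map_id appears in c.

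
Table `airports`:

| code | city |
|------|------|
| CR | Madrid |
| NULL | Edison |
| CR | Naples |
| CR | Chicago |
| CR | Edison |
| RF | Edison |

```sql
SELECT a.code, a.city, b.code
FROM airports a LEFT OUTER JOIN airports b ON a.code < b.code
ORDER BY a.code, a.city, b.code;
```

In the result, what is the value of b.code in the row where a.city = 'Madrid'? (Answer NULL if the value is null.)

RF

LEFT JOIN keeps every row from `airports a`; unmatched rows get NULL for `airports b`'s columns.
Matching on a.code < b.code. A NULL in a compared column never satisfies the condition.
Matched pairs: 4; unmatched a rows kept: 2.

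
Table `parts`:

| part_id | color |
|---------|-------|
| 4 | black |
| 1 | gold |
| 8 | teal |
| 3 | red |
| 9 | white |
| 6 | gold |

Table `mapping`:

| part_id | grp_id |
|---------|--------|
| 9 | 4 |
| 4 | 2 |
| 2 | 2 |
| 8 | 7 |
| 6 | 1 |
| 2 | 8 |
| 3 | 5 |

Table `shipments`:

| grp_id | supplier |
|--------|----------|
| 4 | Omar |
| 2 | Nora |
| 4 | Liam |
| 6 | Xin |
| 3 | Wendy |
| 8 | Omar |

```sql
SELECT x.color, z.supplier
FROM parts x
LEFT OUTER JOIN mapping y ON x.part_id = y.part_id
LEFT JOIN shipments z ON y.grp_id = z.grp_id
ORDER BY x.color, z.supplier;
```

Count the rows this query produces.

7

Step 1 — x LEFT JOIN y on part_id → 6 row(s).
Then LEFT JOIN `shipments z` on grp_id: each of those 6 rows is kept; rows whose y.grp_id has no match in z get NULL for z's columns.
Result: 7 row(s).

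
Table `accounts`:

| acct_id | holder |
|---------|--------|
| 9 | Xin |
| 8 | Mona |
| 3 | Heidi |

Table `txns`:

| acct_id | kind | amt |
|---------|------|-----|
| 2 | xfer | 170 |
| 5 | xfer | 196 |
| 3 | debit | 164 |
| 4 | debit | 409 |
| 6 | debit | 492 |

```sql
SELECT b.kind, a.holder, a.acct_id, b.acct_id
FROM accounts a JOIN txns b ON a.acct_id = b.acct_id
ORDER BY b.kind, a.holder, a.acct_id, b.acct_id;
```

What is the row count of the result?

1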